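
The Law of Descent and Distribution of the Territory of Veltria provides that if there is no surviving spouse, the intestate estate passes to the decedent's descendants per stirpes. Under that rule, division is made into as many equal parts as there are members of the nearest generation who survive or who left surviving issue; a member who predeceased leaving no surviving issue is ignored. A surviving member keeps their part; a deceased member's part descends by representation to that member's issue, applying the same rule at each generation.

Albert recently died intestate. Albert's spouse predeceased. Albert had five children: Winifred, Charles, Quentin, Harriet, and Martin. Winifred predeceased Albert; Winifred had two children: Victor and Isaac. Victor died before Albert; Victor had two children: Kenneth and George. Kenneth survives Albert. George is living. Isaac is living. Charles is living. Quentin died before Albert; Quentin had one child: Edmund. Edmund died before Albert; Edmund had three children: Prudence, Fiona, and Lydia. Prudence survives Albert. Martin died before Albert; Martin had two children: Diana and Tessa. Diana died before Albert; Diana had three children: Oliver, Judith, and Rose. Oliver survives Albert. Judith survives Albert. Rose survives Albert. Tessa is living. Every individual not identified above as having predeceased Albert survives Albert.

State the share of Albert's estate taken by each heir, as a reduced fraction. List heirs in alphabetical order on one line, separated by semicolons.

Charles 1/5; Fiona 1/15; George 1/20; Harriet 1/5; Isaac 1/10; Judith 1/30; Kenneth 1/20; Lydia 1/15; Oliver 1/30; Prudence 1/15; Rose 1/30; Tessa 1/10

There is no surviving spouse, so the entire estate passes to Albert's descendants per stirpes.
The estate is divided into 5 equal shares of 1/5 among Winifred, Charles, Quentin, Harriet, Martin.
Winifred predeceased; the 1/5 allotted to Winifred's branch passes to Winifred's issue by representation.
The 1/5 is divided into 2 equal shares of 1/10 among Victor, Isaac.
Victor predeceased; the 1/10 allotted to Victor's branch passes to Victor's issue by representation.
The 1/10 is divided into 2 equal shares of 1/20 among Kenneth, George.
Kenneth is living and takes 1/20.
George is living and takes 1/20.
Isaac is living and takes 1/10.
Charles is living and takes 1/5.
Quentin predeceased; the 1/5 allotted to Quentin's branch passes to Quentin's issue by representation.
Edmund's line is the sole branch at this level, so the full 1/5 passes to Edmund's issue by representation.
The 1/5 is divided into 3 equal shares of 1/15 among Prudence, Fiona, Lydia.
Prudence is living and takes 1/15.
Fiona is living and takes 1/15.
Lydia is living and takes 1/15.
Harriet is living and takes 1/5.
Martin predeceased; the 1/5 allotted to Martin's branch passes to Martin's issue by representation.
The 1/5 is divided into 2 equal shares of 1/10 among Diana, Tessa.
Diana predeceased; the 1/10 allotted to Diana's branch passes to Diana's issue by representation.
The 1/10 is divided into 3 equal shares of 1/30 among Oliver, Judith, Rose.
Oliver is living and takes 1/30.
Judith is living and takes 1/30.
Rose is living and takes 1/30.
Tessa is living and takes 1/10.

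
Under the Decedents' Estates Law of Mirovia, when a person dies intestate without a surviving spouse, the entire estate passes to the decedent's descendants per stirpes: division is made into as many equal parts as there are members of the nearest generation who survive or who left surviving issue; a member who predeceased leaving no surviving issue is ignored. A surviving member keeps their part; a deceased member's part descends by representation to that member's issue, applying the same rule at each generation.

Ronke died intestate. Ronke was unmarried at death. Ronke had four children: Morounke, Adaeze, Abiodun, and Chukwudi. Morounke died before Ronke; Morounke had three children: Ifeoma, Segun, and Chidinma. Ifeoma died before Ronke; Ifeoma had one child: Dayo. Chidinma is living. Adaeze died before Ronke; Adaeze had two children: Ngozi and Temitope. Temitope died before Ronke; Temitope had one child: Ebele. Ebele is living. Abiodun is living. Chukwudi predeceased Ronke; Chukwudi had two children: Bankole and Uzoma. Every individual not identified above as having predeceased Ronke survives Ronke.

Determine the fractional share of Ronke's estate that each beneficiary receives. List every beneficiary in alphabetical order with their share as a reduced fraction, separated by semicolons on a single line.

There is no surviving spouse, so the entire estate passes to Ronke's descendants per stirpes.
The estate is divided into 4 equal shares of 1/4 among Morounke, Adaeze, Abiodun, Chukwudi.
Morounke predeceased; the 1/4 allotted to Morounke's branch passes to Morounke's issue by representation.
The 1/4 is divided into 3 equal shares of 1/12 among Ifeoma, Segun, Chidinma.
Ifeoma predeceased; the 1/12 allotted to Ifeoma's branch passes to Ifeoma's issue by representation.
Dayo is the sole taker at this level and receives the full 1/12.
Segun is living and takes 1/12.
Chidinma is living and takes 1/12.
Adaeze predeceased; the 1/4 allotted to Adaeze's branch passes to Adaeze's issue by representation.
The 1/4 is divided into 2 equal shares of 1/8 among Ngozi, Temitope.
Ngozi is living and takes 1/8.
Temitope predeceased; the 1/8 allotted to Temitope's branch passes to Temitope's issue by representation.
Ebele is the sole taker at this level and receives the full 1/8.
Abiodun is living and takes 1/4.
Chukwudi predeceased; the 1/4 allotted to Chukwudi's branch passes to Chukwudi's issue by representation.
The 1/4 is divided into 2 equal shares of 1/8 among Bankole, Uzoma.
Bankole is living and takes 1/8.
Uzoma is living and takes 1/8.

Abiodun 1/4; Bankole 1/8; Chidinma 1/12; Dayo 1/12; Ebele 1/8; Ngozi 1/8; Segun 1/12; Uzoma 1/8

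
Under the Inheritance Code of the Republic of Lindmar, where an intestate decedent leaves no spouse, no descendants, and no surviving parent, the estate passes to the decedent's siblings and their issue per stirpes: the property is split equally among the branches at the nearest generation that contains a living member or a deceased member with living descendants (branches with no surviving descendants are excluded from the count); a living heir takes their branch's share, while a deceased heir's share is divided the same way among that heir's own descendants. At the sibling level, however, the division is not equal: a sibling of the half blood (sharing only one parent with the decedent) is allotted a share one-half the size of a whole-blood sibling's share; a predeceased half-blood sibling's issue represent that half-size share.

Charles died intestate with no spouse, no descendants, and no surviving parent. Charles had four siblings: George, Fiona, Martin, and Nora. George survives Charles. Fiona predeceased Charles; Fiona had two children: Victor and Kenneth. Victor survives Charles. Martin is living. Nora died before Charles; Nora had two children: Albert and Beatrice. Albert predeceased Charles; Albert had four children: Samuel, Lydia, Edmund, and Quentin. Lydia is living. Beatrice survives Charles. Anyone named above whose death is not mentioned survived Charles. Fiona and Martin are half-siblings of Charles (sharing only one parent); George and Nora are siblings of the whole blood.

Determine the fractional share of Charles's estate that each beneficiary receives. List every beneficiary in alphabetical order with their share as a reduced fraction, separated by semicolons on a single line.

No spouse, descendants, or parent survives, so the estate passes to Charles's siblings per stirpes.
Half-blood siblings count for one-half the weight of whole-blood siblings at the initial division.
Dividing 1 in proportion to weights (total weight 3): George (weight 1) → 1/3; Fiona (weight 1/2) → 1/6; Martin (weight 1/2) → 1/6; Nora (weight 1) → 1/3.
George is living and takes 1/3.
Fiona predeceased; the 1/6 allotted to Fiona's branch passes to Fiona's issue by representation.
The 1/6 is divided into 2 equal shares of 1/12 among Victor, Kenneth.
Victor is living and takes 1/12.
Kenneth is living and takes 1/12.
Martin is living and takes 1/6.
Nora predeceased; the 1/3 allotted to Nora's branch passes to Nora's issue by representation.
The 1/3 is divided into 2 equal shares of 1/6 among Albert, Beatrice.
Albert predeceased; the 1/6 allotted to Albert's branch passes to Albert's issue by representation.
The 1/6 is divided into 4 equal shares of 1/24 among Samuel, Lydia, Edmund, Quentin.
Samuel is living and takes 1/24.
Lydia is living and takes 1/24.
Edmund is living and takes 1/24.
Quentin is living and takes 1/24.
Beatrice is living and takes 1/6.

Beatrice 1/6; Edmund 1/24; George 1/3; Kenneth 1/12; Lydia 1/24; Martin 1/6; Quentin 1/24; Samuel 1/24; Victor 1/12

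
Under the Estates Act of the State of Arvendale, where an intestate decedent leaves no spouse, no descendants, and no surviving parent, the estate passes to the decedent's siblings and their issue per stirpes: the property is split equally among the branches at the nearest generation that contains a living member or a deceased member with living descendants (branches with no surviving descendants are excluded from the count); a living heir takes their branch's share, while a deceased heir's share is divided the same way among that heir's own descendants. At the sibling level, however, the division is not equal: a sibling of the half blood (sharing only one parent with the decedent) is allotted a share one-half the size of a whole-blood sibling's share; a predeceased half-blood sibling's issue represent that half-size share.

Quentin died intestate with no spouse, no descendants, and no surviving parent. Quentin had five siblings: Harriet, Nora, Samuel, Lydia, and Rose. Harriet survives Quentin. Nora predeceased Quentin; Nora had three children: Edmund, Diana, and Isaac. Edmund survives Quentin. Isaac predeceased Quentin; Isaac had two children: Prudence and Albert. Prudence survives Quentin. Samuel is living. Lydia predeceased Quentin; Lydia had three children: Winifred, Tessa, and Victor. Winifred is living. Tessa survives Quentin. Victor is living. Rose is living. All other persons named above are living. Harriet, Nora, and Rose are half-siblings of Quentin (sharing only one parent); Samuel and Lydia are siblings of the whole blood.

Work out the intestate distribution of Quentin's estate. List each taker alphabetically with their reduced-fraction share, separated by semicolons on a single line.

No spouse, descendants, or parent survives, so the estate passes to Quentin's siblings per stirpes.
Half-blood siblings count for one-half the weight of whole-blood siblings at the initial division.
Dividing 1 in proportion to weights (total weight 7/2): Harriet (weight 1/2) → 1/7; Nora (weight 1/2) → 1/7; Samuel (weight 1) → 2/7; Lydia (weight 1) → 2/7; Rose (weight 1/2) → 1/7.
Harriet is living and takes 1/7.
Nora predeceased; the 1/7 allotted to Nora's branch passes to Nora's issue by representation.
The 1/7 is divided into 3 equal shares of 1/21 among Edmund, Diana, Isaac.
Edmund is living and takes 1/21.
Diana is living and takes 1/21.
Isaac predeceased; the 1/21 allotted to Isaac's branch passes to Isaac's issue by representation.
The 1/21 is divided into 2 equal shares of 1/42 among Prudence, Albert.
Prudence is living and takes 1/42.
Albert is living and takes 1/42.
Samuel is living and takes 2/7.
Lydia predeceased; the 2/7 allotted to Lydia's branch passes to Lydia's issue by representation.
The 2/7 is divided into 3 equal shares of 2/21 among Winifred, Tessa, Victor.
Winifred is living and takes 2/21.
Tessa is living and takes 2/21.
Victor is living and takes 2/21.
Rose is living and takes 1/7.

Albert 1/42; Diana 1/21; Edmund 1/21; Harriet 1/7; Prudence 1/42; Rose 1/7; Samuel 2/7; Tessa 2/21; Victor 2/21; Winifred 2/21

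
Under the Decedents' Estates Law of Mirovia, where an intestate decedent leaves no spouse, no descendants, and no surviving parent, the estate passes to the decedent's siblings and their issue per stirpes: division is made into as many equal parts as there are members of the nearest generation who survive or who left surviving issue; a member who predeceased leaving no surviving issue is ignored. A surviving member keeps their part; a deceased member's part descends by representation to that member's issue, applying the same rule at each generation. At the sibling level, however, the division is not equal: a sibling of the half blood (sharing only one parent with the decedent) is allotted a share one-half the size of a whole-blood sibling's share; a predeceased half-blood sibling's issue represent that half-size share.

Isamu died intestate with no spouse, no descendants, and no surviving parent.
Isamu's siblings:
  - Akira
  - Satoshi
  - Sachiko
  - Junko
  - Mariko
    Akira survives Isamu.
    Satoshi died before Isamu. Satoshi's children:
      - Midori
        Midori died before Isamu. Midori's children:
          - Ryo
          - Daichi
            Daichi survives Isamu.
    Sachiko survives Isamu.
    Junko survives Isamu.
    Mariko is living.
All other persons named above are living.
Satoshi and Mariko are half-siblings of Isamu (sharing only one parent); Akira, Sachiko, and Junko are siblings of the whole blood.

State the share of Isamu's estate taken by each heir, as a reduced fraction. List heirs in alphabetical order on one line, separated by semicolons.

Akira 1/4; Daichi 1/16; Junko 1/4; Mariko 1/8; Ryo 1/16; Sachiko 1/4

No spouse, descendants, or parent survives, so the estate passes to Isamu's siblings per stirpes.
Half-blood siblings count for one-half the weight of whole-blood siblings at the initial division.
Dividing 1 in proportion to weights (total weight 4): Akira (weight 1) → 1/4; Satoshi (weight 1/2) → 1/8; Sachiko (weight 1) → 1/4; Junko (weight 1) → 1/4; Mariko (weight 1/2) → 1/8.
Akira is living and takes 1/4.
Satoshi predeceased; the 1/8 allotted to Satoshi's branch passes to Satoshi's issue by representation.
Midori's line is the sole branch at this level, so the full 1/8 passes to Midori's issue by representation.
The 1/8 is divided into 2 equal shares of 1/16 among Ryo, Daichi.
Ryo is living and takes 1/16.
Daichi is living and takes 1/16.
Sachiko is living and takes 1/4.
Junko is living and takes 1/4.
Mariko is living and takes 1/8.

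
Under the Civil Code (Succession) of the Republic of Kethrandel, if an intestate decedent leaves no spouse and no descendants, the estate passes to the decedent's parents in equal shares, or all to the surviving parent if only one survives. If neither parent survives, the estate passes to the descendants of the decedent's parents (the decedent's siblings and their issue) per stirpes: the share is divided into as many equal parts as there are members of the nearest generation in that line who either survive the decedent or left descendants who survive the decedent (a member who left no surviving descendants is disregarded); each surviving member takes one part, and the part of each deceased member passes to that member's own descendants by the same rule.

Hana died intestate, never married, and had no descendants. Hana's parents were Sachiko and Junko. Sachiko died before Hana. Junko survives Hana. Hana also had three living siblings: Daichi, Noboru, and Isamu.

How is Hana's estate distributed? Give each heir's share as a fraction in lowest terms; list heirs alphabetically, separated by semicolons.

Junko 1

Only one parent, Junko, survives, so Junko takes the entire estate. The siblings take nothing because a surviving parent has priority.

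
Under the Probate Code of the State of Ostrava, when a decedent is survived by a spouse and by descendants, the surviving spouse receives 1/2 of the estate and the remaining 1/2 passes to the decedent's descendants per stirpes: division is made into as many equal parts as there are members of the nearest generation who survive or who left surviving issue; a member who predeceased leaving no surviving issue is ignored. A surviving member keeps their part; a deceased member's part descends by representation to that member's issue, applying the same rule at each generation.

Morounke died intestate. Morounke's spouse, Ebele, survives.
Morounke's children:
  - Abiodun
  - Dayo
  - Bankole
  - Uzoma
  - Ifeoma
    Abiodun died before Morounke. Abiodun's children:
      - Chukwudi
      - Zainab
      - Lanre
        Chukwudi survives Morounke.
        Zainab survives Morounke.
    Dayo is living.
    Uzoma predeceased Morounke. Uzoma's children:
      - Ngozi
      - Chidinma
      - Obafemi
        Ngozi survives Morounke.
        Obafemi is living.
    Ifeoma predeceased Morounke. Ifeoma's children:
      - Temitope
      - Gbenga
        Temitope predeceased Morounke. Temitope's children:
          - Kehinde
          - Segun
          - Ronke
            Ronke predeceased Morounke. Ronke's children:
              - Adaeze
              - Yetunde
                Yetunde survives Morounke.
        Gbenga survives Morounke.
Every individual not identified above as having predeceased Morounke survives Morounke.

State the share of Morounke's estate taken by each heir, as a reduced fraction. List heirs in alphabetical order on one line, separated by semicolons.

Adaeze 1/120; Bankole 1/10; Chidinma 1/30; Chukwudi 1/30; Dayo 1/10; Ebele 1/2; Gbenga 1/20; Kehinde 1/60; Lanre 1/30; Ngozi 1/30; Obafemi 1/30; Segun 1/60; Yetunde 1/120; Zainab 1/30

Ebele, as surviving spouse, takes 1/2.
The remaining 1/2 passes to Morounke's descendants per stirpes.
The 1/2 is divided into 5 equal shares of 1/10 among Abiodun, Dayo, Bankole, Uzoma, Ifeoma.
Abiodun predeceased; the 1/10 allotted to Abiodun's branch passes to Abiodun's issue by representation.
The 1/10 is divided into 3 equal shares of 1/30 among Chukwudi, Zainab, Lanre.
Chukwudi is living and takes 1/30.
Zainab is living and takes 1/30.
Lanre is living and takes 1/30.
Dayo is living and takes 1/10.
Bankole is living and takes 1/10.
Uzoma predeceased; the 1/10 allotted to Uzoma's branch passes to Uzoma's issue by representation.
The 1/10 is divided into 3 equal shares of 1/30 among Ngozi, Chidinma, Obafemi.
Ngozi is living and takes 1/30.
Chidinma is living and takes 1/30.
Obafemi is living and takes 1/30.
Ifeoma predeceased; the 1/10 allotted to Ifeoma's branch passes to Ifeoma's issue by representation.
The 1/10 is divided into 2 equal shares of 1/20 among Temitope, Gbenga.
Temitope predeceased; the 1/20 allotted to Temitope's branch passes to Temitope's issue by representation.
The 1/20 is divided into 3 equal shares of 1/60 among Kehinde, Segun, Ronke.
Kehinde is living and takes 1/60.
Segun is living and takes 1/60.
Ronke predeceased; the 1/60 allotted to Ronke's branch passes to Ronke's issue by representation.
The 1/60 is divided into 2 equal shares of 1/120 among Adaeze, Yetunde.
Adaeze is living and takes 1/120.
Yetunde is living and takes 1/120.
Gbenga is living and takes 1/20.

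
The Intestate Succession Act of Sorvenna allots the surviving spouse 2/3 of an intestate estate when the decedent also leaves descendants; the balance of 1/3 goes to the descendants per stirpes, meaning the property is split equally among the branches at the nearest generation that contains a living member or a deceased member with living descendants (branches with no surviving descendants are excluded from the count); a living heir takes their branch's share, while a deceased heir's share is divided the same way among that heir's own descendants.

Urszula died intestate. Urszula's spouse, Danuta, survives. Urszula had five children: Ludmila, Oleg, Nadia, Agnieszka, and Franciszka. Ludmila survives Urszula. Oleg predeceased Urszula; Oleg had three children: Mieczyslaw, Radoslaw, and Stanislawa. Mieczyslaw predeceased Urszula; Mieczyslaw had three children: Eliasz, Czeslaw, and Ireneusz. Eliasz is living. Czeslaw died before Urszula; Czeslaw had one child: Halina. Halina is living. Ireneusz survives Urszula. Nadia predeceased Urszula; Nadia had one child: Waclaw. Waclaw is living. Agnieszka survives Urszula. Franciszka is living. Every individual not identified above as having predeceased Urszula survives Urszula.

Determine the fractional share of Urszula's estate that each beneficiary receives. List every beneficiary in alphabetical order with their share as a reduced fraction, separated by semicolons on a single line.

Danuta, as surviving spouse, takes 2/3.
The remaining 1/3 passes to Urszula's descendants per stirpes.
The 1/3 is divided into 5 equal shares of 1/15 among Ludmila, Oleg, Nadia, Agnieszka, Franciszka.
Ludmila is living and takes 1/15.
Oleg predeceased; the 1/15 allotted to Oleg's branch passes to Oleg's issue by representation.
The 1/15 is divided into 3 equal shares of 1/45 among Mieczyslaw, Radoslaw, Stanislawa.
Mieczyslaw predeceased; the 1/45 allotted to Mieczyslaw's branch passes to Mieczyslaw's issue by representation.
The 1/45 is divided into 3 equal shares of 1/135 among Eliasz, Czeslaw, Ireneusz.
Eliasz is living and takes 1/135.
Czeslaw predeceased; the 1/135 allotted to Czeslaw's branch passes to Czeslaw's issue by representation.
Halina is the sole taker at this level and receives the full 1/135.
Ireneusz is living and takes 1/135.
Radoslaw is living and takes 1/45.
Stanislawa is living and takes 1/45.
Nadia predeceased; the 1/15 allotted to Nadia's branch passes to Nadia's issue by representation.
Waclaw is the sole taker at this level and receives the full 1/15.
Agnieszka is living and takes 1/15.
Franciszka is living and takes 1/15.

Agnieszka 1/15; Danuta 2/3; Eliasz 1/135; Franciszka 1/15; Halina 1/135; Ireneusz 1/135; Ludmila 1/15; Radoslaw 1/45; Stanislawa 1/45; Waclaw 1/15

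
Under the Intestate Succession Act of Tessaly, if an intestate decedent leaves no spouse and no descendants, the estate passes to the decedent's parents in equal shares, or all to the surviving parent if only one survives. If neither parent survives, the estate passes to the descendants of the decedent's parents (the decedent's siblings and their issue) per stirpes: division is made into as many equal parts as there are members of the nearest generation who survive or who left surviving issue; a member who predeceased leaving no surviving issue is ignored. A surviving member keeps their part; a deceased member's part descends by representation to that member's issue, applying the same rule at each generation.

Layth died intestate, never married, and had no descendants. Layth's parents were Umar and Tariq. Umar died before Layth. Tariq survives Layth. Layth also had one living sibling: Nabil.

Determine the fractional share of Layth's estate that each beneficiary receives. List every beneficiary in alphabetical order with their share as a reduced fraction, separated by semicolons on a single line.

Only one parent, Tariq, survives, so Tariq takes the entire estate. The siblings take nothing because a surviving parent has priority.

Tariq 1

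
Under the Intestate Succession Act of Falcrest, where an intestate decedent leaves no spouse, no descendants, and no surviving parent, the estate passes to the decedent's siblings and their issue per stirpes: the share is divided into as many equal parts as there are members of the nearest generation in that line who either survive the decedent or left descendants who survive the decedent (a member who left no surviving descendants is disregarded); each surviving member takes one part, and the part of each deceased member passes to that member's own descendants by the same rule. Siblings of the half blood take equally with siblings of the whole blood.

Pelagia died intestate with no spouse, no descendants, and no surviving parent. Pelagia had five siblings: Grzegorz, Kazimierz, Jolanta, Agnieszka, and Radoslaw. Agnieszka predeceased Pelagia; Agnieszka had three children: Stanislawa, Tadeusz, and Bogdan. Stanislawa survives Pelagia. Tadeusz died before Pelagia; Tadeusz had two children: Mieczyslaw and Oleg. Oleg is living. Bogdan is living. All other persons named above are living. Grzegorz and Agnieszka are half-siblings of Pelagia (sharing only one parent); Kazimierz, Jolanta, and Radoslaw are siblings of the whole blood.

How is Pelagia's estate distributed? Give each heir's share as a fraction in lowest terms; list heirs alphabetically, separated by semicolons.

No spouse, descendants, or parent survives, so the estate passes to Pelagia's siblings per stirpes.
Half-blood and whole-blood siblings take equally under the stated rule.
The estate is divided into 5 equal shares of 1/5 among Grzegorz, Kazimierz, Jolanta, Agnieszka, Radoslaw.
Grzegorz is living and takes 1/5.
Kazimierz is living and takes 1/5.
Jolanta is living and takes 1/5.
Agnieszka predeceased; the 1/5 allotted to Agnieszka's branch passes to Agnieszka's issue by representation.
The 1/5 is divided into 3 equal shares of 1/15 among Stanislawa, Tadeusz, Bogdan.
Stanislawa is living and takes 1/15.
Tadeusz predeceased; the 1/15 allotted to Tadeusz's branch passes to Tadeusz's issue by representation.
The 1/15 is divided into 2 equal shares of 1/30 among Mieczyslaw, Oleg.
Mieczyslaw is living and takes 1/30.
Oleg is living and takes 1/30.
Bogdan is living and takes 1/15.
Radoslaw is living and takes 1/5.

Bogdan 1/15; Grzegorz 1/5; Jolanta 1/5; Kazimierz 1/5; Mieczyslaw 1/30; Oleg 1/30; Radoslaw 1/5; Stanislawa 1/15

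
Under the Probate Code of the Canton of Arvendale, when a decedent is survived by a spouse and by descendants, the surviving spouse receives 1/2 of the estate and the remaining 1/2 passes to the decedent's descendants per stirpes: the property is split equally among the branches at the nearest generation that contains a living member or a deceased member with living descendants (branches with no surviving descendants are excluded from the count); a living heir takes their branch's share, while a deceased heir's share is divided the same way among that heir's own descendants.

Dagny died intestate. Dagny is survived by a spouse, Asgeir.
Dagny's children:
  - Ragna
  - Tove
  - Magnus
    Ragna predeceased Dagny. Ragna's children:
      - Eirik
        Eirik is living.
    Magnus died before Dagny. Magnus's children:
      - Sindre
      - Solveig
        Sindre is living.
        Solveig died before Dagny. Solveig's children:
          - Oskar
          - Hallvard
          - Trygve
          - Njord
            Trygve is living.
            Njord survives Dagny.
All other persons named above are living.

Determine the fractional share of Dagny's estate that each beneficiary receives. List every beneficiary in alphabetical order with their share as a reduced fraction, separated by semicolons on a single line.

Asgeir 1/2; Eirik 1/6; Hallvard 1/48; Njord 1/48; Oskar 1/48; Sindre 1/12; Tove 1/6; Trygve 1/48

Asgeir, as surviving spouse, takes 1/2.
The remaining 1/2 passes to Dagny's descendants per stirpes.
The 1/2 is divided into 3 equal shares of 1/6 among Ragna, Tove, Magnus.
Ragna predeceased; the 1/6 allotted to Ragna's branch passes to Ragna's issue by representation.
Eirik is the sole taker at this level and receives the full 1/6.
Tove is living and takes 1/6.
Magnus predeceased; the 1/6 allotted to Magnus's branch passes to Magnus's issue by representation.
The 1/6 is divided into 2 equal shares of 1/12 among Sindre, Solveig.
Sindre is living and takes 1/12.
Solveig predeceased; the 1/12 allotted to Solveig's branch passes to Solveig's issue by representation.
The 1/12 is divided into 4 equal shares of 1/48 among Oskar, Hallvard, Trygve, Njord.
Oskar is living and takes 1/48.
Hallvard is living and takes 1/48.
Trygve is living and takes 1/48.
Njord is living and takes 1/48.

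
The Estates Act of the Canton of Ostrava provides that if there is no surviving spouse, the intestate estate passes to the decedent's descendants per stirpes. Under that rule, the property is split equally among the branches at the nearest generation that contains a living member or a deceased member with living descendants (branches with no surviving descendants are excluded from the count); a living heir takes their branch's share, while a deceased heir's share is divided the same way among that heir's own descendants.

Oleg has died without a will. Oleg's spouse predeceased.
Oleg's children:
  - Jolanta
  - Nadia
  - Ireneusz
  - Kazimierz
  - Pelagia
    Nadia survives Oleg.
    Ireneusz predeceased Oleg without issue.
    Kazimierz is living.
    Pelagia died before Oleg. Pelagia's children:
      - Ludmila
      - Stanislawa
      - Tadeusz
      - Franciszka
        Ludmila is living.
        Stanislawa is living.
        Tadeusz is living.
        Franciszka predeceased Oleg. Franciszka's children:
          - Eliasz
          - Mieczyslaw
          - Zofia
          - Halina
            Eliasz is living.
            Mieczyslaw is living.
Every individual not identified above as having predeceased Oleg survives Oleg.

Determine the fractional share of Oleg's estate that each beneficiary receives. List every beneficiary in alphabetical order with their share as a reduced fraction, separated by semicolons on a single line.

Eliasz 1/64; Halina 1/64; Jolanta 1/4; Kazimierz 1/4; Ludmila 1/16; Mieczyslaw 1/64; Nadia 1/4; Stanislawa 1/16; Tadeusz 1/16; Zofia 1/64

There is no surviving spouse, so the entire estate passes to Oleg's descendants per stirpes.
Ireneusz left no surviving issue, so that branch lapses and is disregarded.
The estate is divided into 4 equal shares of 1/4 among Jolanta, Nadia, Kazimierz, Pelagia.
Jolanta is living and takes 1/4.
Nadia is living and takes 1/4.
Kazimierz is living and takes 1/4.
Pelagia predeceased; the 1/4 allotted to Pelagia's branch passes to Pelagia's issue by representation.
The 1/4 is divided into 4 equal shares of 1/16 among Ludmila, Stanislawa, Tadeusz, Franciszka.
Ludmila is living and takes 1/16.
Stanislawa is living and takes 1/16.
Tadeusz is living and takes 1/16.
Franciszka predeceased; the 1/16 allotted to Franciszka's branch passes to Franciszka's issue by representation.
The 1/16 is divided into 4 equal shares of 1/64 among Eliasz, Mieczyslaw, Zofia, Halina.
Eliasz is living and takes 1/64.
Mieczyslaw is living and takes 1/64.
Zofia is living and takes 1/64.
Halina is living and takes 1/64.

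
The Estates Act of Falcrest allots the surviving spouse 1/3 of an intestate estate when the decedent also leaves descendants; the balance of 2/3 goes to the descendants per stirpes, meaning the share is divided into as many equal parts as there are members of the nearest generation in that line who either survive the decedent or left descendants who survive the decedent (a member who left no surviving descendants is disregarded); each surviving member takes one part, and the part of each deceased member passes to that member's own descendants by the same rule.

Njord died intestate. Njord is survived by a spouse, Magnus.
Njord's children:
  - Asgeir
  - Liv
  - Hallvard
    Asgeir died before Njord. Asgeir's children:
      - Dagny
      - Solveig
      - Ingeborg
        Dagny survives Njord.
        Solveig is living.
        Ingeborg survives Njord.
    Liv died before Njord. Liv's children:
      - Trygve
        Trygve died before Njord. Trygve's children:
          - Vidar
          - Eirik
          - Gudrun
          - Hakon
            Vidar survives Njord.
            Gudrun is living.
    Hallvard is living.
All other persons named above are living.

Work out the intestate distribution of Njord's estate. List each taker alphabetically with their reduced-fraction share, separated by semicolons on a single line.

Magnus, as surviving spouse, takes 1/3.
The remaining 2/3 passes to Njord's descendants per stirpes.
The 2/3 is divided into 3 equal shares of 2/9 among Asgeir, Liv, Hallvard.
Asgeir predeceased; the 2/9 allotted to Asgeir's branch passes to Asgeir's issue by representation.
The 2/9 is divided into 3 equal shares of 2/27 among Dagny, Solveig, Ingeborg.
Dagny is living and takes 2/27.
Solveig is living and takes 2/27.
Ingeborg is living and takes 2/27.
Liv predeceased; the 2/9 allotted to Liv's branch passes to Liv's issue by representation.
Trygve's line is the sole branch at this level, so the full 2/9 passes to Trygve's issue by representation.
The 2/9 is divided into 4 equal shares of 1/18 among Vidar, Eirik, Gudrun, Hakon.
Vidar is living and takes 1/18.
Eirik is living and takes 1/18.
Gudrun is living and takes 1/18.
Hakon is living and takes 1/18.
Hallvard is living and takes 2/9.

Dagny 2/27; Eirik 1/18; Gudrun 1/18; Hakon 1/18; Hallvard 2/9; Ingeborg 2/27; Magnus 1/3; Solveig 2/27; Vidar 1/18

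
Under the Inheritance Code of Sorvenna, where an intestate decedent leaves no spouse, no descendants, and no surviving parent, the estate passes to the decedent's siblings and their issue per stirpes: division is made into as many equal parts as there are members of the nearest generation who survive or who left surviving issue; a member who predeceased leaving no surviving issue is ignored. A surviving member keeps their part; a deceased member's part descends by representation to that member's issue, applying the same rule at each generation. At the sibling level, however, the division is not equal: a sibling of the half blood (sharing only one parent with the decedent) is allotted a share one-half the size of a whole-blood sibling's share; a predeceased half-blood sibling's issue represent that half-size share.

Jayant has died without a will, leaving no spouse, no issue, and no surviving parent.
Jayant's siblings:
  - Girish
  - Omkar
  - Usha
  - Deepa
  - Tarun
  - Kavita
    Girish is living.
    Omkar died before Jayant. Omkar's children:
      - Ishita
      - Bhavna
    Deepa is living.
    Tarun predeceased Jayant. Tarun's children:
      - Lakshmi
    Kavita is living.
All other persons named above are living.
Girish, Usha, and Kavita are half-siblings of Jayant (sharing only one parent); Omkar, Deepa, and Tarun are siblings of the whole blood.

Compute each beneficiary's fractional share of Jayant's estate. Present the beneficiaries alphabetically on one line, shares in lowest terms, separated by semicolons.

Bhavna 1/9; Deepa 2/9; Girish 1/9; Ishita 1/9; Kavita 1/9; Lakshmi 2/9; Usha 1/9

No spouse, descendants, or parent survives, so the estate passes to Jayant's siblings per stirpes.
Half-blood siblings count for one-half the weight of whole-blood siblings at the initial division.
Dividing 1 in proportion to weights (total weight 9/2): Girish (weight 1/2) → 1/9; Omkar (weight 1) → 2/9; Usha (weight 1/2) → 1/9; Deepa (weight 1) → 2/9; Tarun (weight 1) → 2/9; Kavita (weight 1/2) → 1/9.
Girish is living and takes 1/9.
Omkar predeceased; the 2/9 allotted to Omkar's branch passes to Omkar's issue by representation.
The 2/9 is divided into 2 equal shares of 1/9 among Ishita, Bhavna.
Ishita is living and takes 1/9.
Bhavna is living and takes 1/9.
Usha is living and takes 1/9.
Deepa is living and takes 2/9.
Tarun predeceased; the 2/9 allotted to Tarun's branch passes to Tarun's issue by representation.
Lakshmi is the sole taker at this level and receives the full 2/9.
Kavita is living and takes 1/9.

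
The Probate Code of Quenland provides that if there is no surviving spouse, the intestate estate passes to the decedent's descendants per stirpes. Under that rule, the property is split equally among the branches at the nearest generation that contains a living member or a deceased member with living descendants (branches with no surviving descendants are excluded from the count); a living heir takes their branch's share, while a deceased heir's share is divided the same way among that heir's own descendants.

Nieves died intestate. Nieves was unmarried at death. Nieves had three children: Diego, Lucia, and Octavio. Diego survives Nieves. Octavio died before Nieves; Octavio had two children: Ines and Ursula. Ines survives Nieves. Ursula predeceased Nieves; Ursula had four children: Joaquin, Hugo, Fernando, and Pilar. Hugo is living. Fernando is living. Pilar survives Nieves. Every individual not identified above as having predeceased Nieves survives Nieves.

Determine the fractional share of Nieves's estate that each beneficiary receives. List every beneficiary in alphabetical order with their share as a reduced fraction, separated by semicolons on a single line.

There is no surviving spouse, so the entire estate passes to Nieves's descendants per stirpes.
The estate is divided into 3 equal shares of 1/3 among Diego, Lucia, Octavio.
Diego is living and takes 1/3.
Lucia is living and takes 1/3.
Octavio predeceased; the 1/3 allotted to Octavio's branch passes to Octavio's issue by representation.
The 1/3 is divided into 2 equal shares of 1/6 among Ines, Ursula.
Ines is living and takes 1/6.
Ursula predeceased; the 1/6 allotted to Ursula's branch passes to Ursula's issue by representation.
The 1/6 is divided into 4 equal shares of 1/24 among Joaquin, Hugo, Fernando, Pilar.
Joaquin is living and takes 1/24.
Hugo is living and takes 1/24.
Fernando is living and takes 1/24.
Pilar is living and takes 1/24.

Diego 1/3; Fernando 1/24; Hugo 1/24; Ines 1/6; Joaquin 1/24; Lucia 1/3; Pilar 1/24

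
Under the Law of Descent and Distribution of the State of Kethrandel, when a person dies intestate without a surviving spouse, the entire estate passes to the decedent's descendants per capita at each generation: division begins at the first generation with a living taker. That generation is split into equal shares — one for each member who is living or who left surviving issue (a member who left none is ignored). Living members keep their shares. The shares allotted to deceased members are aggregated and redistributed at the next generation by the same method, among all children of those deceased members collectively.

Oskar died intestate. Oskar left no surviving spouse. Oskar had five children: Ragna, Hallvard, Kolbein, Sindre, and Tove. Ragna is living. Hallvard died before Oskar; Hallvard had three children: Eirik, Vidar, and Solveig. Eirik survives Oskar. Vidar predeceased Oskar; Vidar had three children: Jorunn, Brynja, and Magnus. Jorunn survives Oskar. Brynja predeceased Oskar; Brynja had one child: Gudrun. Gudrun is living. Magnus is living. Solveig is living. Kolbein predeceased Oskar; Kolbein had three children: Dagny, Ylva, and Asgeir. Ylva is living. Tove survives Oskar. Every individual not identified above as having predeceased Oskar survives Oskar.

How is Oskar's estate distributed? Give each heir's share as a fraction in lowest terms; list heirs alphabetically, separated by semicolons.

There is no surviving spouse, so the entire estate passes to Oskar's descendants per capita at each generation.
At generation 1 (Ragna, Hallvard, Kolbein, Sindre, Tove) there are 5 shares of (1)/5 = 1/5 each.
Living: Ragna, Sindre, and Tove — each takes 1/5.
Deceased: Hallvard and Kolbein. Their combined 2/5 is pooled and carried to generation 2.
At generation 2 (Eirik, Vidar, Solveig, Dagny, Ylva, Asgeir) there are 6 shares of (2/5)/6 = 1/15 each.
Living: Eirik, Solveig, Dagny, Ylva, and Asgeir — each takes 1/15.
Deceased: Vidar. That 1/15 share is carried to generation 3.
At generation 3 (Jorunn, Brynja, Magnus) there are 3 shares of (1/15)/3 = 1/45 each.
Living: Jorunn and Magnus — each takes 1/45.
Deceased: Brynja. That 1/45 share is carried to generation 4.
At generation 4 (Gudrun) there are 1 shares of (1/45)/1 = 1/45 each.
Living: Gudrun — each takes 1/45.

Asgeir 1/15; Dagny 1/15; Eirik 1/15; Gudrun 1/45; Jorunn 1/45; Magnus 1/45; Ragna 1/5; Sindre 1/5; Solveig 1/15; Tove 1/5; Ylva 1/15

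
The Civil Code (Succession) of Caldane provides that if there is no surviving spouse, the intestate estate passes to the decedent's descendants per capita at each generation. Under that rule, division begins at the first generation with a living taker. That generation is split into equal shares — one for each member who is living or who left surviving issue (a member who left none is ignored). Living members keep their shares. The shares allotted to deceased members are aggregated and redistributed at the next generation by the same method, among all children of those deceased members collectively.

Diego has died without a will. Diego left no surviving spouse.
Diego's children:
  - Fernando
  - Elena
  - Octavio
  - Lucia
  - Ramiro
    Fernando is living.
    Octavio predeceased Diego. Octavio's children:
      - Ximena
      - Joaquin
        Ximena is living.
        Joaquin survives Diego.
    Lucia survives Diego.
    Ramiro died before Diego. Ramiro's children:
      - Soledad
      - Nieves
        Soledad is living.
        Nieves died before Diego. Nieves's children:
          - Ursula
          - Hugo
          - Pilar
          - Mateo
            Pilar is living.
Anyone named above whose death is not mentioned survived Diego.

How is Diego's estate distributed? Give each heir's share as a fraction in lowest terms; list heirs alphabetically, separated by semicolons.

Elena 1/5; Fernando 1/5; Hugo 1/40; Joaquin 1/10; Lucia 1/5; Mateo 1/40; Pilar 1/40; Soledad 1/10; Ursula 1/40; Ximena 1/10

There is no surviving spouse, so the entire estate passes to Diego's descendants per capita at each generation.
At generation 1 (Fernando, Elena, Octavio, Lucia, Ramiro) there are 5 shares of (1)/5 = 1/5 each.
Living: Fernando, Elena, and Lucia — each takes 1/5.
Deceased: Octavio and Ramiro. Their combined 2/5 is pooled and carried to generation 2.
At generation 2 (Ximena, Joaquin, Soledad, Nieves) there are 4 shares of (2/5)/4 = 1/10 each.
Living: Ximena, Joaquin, and Soledad — each takes 1/10.
Deceased: Nieves. That 1/10 share is carried to generation 3.
At generation 3 (Ursula, Hugo, Pilar, Mateo) there are 4 shares of (1/10)/4 = 1/40 each.
Living: Ursula, Hugo, Pilar, and Mateo — each takes 1/40.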